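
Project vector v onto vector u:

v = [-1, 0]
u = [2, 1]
v·u = (-1)(2) + (0)(1) = -2
u·u = (2)² + (1)² = 5
proj_u(v) = (v·u / u·u) × u = (-2/5) × u

proj_u(v) = [-4/5, -2/5]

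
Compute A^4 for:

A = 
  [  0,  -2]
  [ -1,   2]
A² = A·A:
A²[1,1] = (0)(0) + (-2)(-1) = 2
A²[1,2] = (0)(-2) + (-2)(2) = -4
A²[2,1] = (-1)(0) + (2)(-1) = -2
A²[2,2] = (-1)(-2) + (2)(2) = 6
A² = 
  [  2,  -4]
  [ -2,   6]

A^3 = A^2·A:
A^3[1,1] = (2)(0) + (-4)(-1) = 4
A^3[1,2] = (2)(-2) + (-4)(2) = -12
A^3[2,1] = (-2)(0) + (6)(-1) = -6
A^3[2,2] = (-2)(-2) + (6)(2) = 16
A^3 = 
  [  4, -12]
  [ -6,  16]

A^4 = A^3·A:
A^4[1,1] = (4)(0) + (-12)(-1) = 12
A^4[1,2] = (4)(-2) + (-12)(2) = -32
A^4[2,1] = (-6)(0) + (16)(-1) = -16
A^4[2,2] = (-6)(-2) + (16)(2) = 44
A^4 = 
  [ 12, -32]
  [-16,  44]

Therefore
A^4 = 
  [ 12, -32]
  [-16,  44]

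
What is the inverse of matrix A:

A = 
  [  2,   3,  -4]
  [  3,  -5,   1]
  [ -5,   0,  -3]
det(A) = (2)·((-5)(-3) - (1)(0)) - (3)·((3)(-3) - (1)(-5)) + (-4)·((3)(0) - (-5)(-5))
  = (2)(15) - (3)(-4) + (-4)(-25)
  = 142
det(A) = 142 ≠ 0, so A is invertible.

Cofactors Cᵢⱼ = (-1)ⁱ⁺ʲ·Mᵢⱼ:
C = 
  [ 15,   4, -25]
  [  9, -26, -15]
  [-17, -14, -19]

adj(A) = Cᵀ:
adj(A) = 
  [ 15,   9, -17]
  [  4, -26, -14]
  [-25, -15, -19]

A⁻¹ = (1/142) · adj(A):
A⁻¹ = 
  [ 15/142,   9/142, -17/142]
  [   2/71,  -13/71,   -7/71]
  [-25/142, -15/142, -19/142]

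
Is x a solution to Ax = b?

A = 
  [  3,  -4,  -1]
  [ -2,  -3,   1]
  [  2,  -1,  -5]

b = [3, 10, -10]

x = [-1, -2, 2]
Yes

Ax = [3, 10, -10] = b ✓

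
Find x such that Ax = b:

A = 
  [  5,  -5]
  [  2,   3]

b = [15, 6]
Row reduce the augmented matrix [A|b]:
R2 → R2 - (2/5)·R1
REF = 
  [  5,  -5,  15]
  [  0,   5,   0]

Back-substitution:
x₂ = 0 / 5 = 0
x₁ = (15 - (-5)(0)) / 5 = 3

x = [3, 0]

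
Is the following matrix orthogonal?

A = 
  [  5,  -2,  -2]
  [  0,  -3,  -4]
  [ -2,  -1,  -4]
No

AᵀA = 
  [ 29,  -8,  -2]
  [ -8,  14,  20]
  [ -2,  20,  36]
≠ I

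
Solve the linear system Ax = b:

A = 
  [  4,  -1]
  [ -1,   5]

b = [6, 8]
x = [2, 2]

Row reduce the augmented matrix [A|b]:
R2 → R2 + (1/4)·R1
REF = 
  [   4,   -1,    6]
  [   0, 19/4, 19/2]

Back-substitution:
x₂ = (19/2) / (19/4) = 2
x₁ = (6 - (-1)(2)) / 4 = 2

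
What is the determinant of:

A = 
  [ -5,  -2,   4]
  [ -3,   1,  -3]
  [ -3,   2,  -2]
-38

Cofactor expansion along row 1:
det(A) = (-5)·((1)(-2) - (-3)(2)) - (-2)·((-3)(-2) - (-3)(-3)) + (4)·((-3)(2) - (1)(-3))
  = (-5)(4) - (-2)(-3) + (4)(-3)
  = -38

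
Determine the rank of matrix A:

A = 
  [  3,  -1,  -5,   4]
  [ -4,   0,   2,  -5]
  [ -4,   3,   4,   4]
rank(A) = 3

Row reduce:
R2 → R2 + (4/3)·R1
R3 → R3 + (4/3)·R1
R3 → R3 + (5/4)·R2
REF = 
  [    3,    -1,    -5,     4]
  [    0,  -4/3, -14/3,   1/3]
  [    0,     0, -17/2,  39/4]
Pivot columns: 1, 2, 3 → 3 pivots.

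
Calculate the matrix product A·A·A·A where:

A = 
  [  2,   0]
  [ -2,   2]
A² = A·A:
A²[1,1] = (2)(2) + (0)(-2) = 4
A²[1,2] = (2)(0) + (0)(2) = 0
A²[2,1] = (-2)(2) + (2)(-2) = -8
A²[2,2] = (-2)(0) + (2)(2) = 4
A² = 
  [  4,   0]
  [ -8,   4]

A^3 = A^2·A:
A^3[1,1] = (4)(2) + (0)(-2) = 8
A^3[1,2] = (4)(0) + (0)(2) = 0
A^3[2,1] = (-8)(2) + (4)(-2) = -24
A^3[2,2] = (-8)(0) + (4)(2) = 8
A^3 = 
  [  8,   0]
  [-24,   8]

A^4 = A^3·A:
A^4[1,1] = (8)(2) + (0)(-2) = 16
A^4[1,2] = (8)(0) + (0)(2) = 0
A^4[2,1] = (-24)(2) + (8)(-2) = -64
A^4[2,2] = (-24)(0) + (8)(2) = 16
A^4 = 
  [ 16,   0]
  [-64,  16]

Therefore
A^4 = 
  [ 16,   0]
  [-64,  16]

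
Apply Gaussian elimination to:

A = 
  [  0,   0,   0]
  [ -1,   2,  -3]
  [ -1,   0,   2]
Row operations:
Swap R1 ↔ R2
R3 → R3 - (1)·R1
Swap R2 ↔ R3

Resulting echelon form:
REF = 
  [ -1,   2,  -3]
  [  0,  -2,   5]
  [  0,   0,   0]

Rank = 2 (number of non-zero pivot rows).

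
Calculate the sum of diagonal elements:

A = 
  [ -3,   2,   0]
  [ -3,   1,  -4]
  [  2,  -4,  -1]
-3

tr(A) = -3 + 1 + -1 = -3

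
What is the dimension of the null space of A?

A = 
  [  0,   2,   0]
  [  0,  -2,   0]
nullity(A) = 2

Row reduce:
R2 → R2 + (1)·R1
REF = 
  [  0,   2,   0]
  [  0,   0,   0]
Pivot columns: 2 → 1 pivot.
rank(A) = 1, so nullity(A) = 3 - 1 = 2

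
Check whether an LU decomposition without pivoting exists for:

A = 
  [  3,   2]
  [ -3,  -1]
Yes.
A[1,1] = 3 ≠ 0, so Gaussian elimination proceeds without a row swap: multiplier ℓ₂₁ = (-3)/(3) = -1, and U[2,2] = -1 - (-1)(2) = 1.
L = 
  [  1,   0]
  [ -1,   1]
U = 
  [  3,   2]
  [  0,   1]
Check row 2 of LU: [(-1)(3), (-1)(2) + 1] = [-3, -1] = row 2 of A ✓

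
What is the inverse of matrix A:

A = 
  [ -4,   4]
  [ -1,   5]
det(A) = (-4)(5) - (4)(-1) = -16
For a 2×2 matrix, A⁻¹ = (1/det(A)) · [[d, -b], [-c, a]]
    = (-1/16) · [[5, -4], [1, -4]]

A⁻¹ = 
  [-5/16,   1/4]
  [-1/16,   1/4]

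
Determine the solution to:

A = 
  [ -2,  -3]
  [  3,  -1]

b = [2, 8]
x = [2, -2]

Row reduce the augmented matrix [A|b]:
R2 → R2 + (3/2)·R1
REF = 
  [   -2,    -3,     2]
  [    0, -11/2,    11]

Back-substitution:
x₂ = 11 / (-11/2) = -2
x₁ = (2 - (-3)(-2)) / (-2) = 2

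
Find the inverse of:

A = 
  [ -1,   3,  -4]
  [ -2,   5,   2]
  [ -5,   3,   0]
det(A) = (-1)·((5)(0) - (2)(3)) - (3)·((-2)(0) - (2)(-5)) + (-4)·((-2)(3) - (5)(-5))
  = (-1)(-6) - (3)(10) + (-4)(19)
  = -100
det(A) = -100 ≠ 0, so A is invertible.

Cofactors Cᵢⱼ = (-1)ⁱ⁺ʲ·Mᵢⱼ:
C = 
  [ -6, -10,  19]
  [-12, -20, -12]
  [ 26,  10,   1]

adj(A) = Cᵀ:
adj(A) = 
  [ -6, -12,  26]
  [-10, -20,  10]
  [ 19, -12,   1]

A⁻¹ = (-1/100) · adj(A):
A⁻¹ = 
  [   3/50,    3/25,  -13/50]
  [   1/10,     1/5,   -1/10]
  [-19/100,    3/25,  -1/100]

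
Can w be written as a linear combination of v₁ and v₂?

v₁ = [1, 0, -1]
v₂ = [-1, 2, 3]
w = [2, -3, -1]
No

Form the augmented matrix and row-reduce:
[v₁|v₂|w] = 
  [  1,  -1,   2]
  [  0,   2,  -3]
  [ -1,   3,  -1]
R3 → R3 + (1)·R1
R3 → R3 - (1)·R2
REF = 
  [  1,  -1,   2]
  [  0,   2,  -3]
  [  0,   0,   4]

Row 3 reads [0 0 | 4], i.e. 0 = 4, so the system is inconsistent and w ∉ span{v₁, v₂}.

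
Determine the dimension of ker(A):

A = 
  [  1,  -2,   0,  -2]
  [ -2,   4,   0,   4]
nullity(A) = 3

Row reduce:
R2 → R2 + (2)·R1
REF = 
  [  1,  -2,   0,  -2]
  [  0,   0,   0,   0]
Pivot columns: 1 → 1 pivot.
rank(A) = 1, so nullity(A) = 4 - 1 = 3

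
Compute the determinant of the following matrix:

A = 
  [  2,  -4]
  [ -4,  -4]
-24

For a 2×2 matrix, det = ad - bc = (2)(-4) - (-4)(-4) = -24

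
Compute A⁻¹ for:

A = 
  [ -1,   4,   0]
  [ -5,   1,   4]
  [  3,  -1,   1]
det(A) = (-1)·((1)(1) - (4)(-1)) - (4)·((-5)(1) - (4)(3)) + (0)·((-5)(-1) - (1)(3))
  = (-1)(5) - (4)(-17) + (0)(2)
  = 63
det(A) = 63 ≠ 0, so A is invertible.

Cofactors Cᵢⱼ = (-1)ⁱ⁺ʲ·Mᵢⱼ:
C = 
  [  5,  17,   2]
  [ -4,  -1,  11]
  [ 16,   4,  19]

adj(A) = Cᵀ:
adj(A) = 
  [  5,  -4,  16]
  [ 17,  -1,   4]
  [  2,  11,  19]

A⁻¹ = (1/63) · adj(A):
A⁻¹ = 
  [ 5/63, -4/63, 16/63]
  [17/63, -1/63,  4/63]
  [ 2/63, 11/63, 19/63]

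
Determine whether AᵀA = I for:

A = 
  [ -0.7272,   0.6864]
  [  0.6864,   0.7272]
Yes

AᵀA = 
  [  1,   0]
  [  0,   1]
≈ I (equal to I up to the 4-dp rounding of the entries)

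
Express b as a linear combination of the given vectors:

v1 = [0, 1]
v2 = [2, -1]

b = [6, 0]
c1 = 3, c2 = 3

b = 3·v1 + 3·v2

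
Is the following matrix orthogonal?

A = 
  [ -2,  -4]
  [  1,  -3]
No

AᵀA = 
  [  5,   5]
  [  5,  25]
≠ I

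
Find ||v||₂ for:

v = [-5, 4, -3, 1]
7.141

||v||₂ = √((-5)² + (4)² + (-3)² + (1)²) = √51 = 7.141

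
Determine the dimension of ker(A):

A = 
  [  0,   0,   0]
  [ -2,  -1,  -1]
nullity(A) = 2

Row reduce:
Swap R1 ↔ R2
REF = 
  [ -2,  -1,  -1]
  [  0,   0,   0]
Pivot columns: 1 → 1 pivot.
rank(A) = 1, so nullity(A) = 3 - 1 = 2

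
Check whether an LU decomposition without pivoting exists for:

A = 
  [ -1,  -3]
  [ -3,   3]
Yes.
A[1,1] = -1 ≠ 0, so Gaussian elimination proceeds without a row swap: multiplier ℓ₂₁ = (-3)/(-1) = 3, and U[2,2] = 3 - (3)(-3) = 12.
L = 
  [  1,   0]
  [  3,   1]
U = 
  [ -1,  -3]
  [  0,  12]
Check row 2 of LU: [(3)(-1), (3)(-3) + 12] = [-3, 3] = row 2 of A ✓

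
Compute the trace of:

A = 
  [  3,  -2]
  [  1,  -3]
0

tr(A) = 3 + -3 = 0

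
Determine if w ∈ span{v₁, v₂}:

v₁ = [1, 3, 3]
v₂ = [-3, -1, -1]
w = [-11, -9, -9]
Yes

Form the augmented matrix and row-reduce:
[v₁|v₂|w] = 
  [  1,  -3, -11]
  [  3,  -1,  -9]
  [  3,  -1,  -9]
R2 → R2 - (3)·R1
R3 → R3 - (3)·R1
R3 → R3 - (1)·R2
REF = 
  [  1,  -3, -11]
  [  0,   8,  24]
  [  0,   0,   0]

No row of the form [0 0 | nonzero], so the system is consistent. Back-substitution gives c₁ = -2, c₂ = 3: w = (-2)·v₁ + (3)·v₂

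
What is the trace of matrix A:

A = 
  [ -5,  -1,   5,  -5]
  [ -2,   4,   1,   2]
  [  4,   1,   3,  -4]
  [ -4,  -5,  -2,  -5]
-3

tr(A) = -5 + 4 + 3 + -5 = -3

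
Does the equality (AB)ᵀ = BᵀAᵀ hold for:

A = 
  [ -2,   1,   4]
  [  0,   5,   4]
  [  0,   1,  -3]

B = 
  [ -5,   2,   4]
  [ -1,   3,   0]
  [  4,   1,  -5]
Yes

(AB)ᵀ = 
  [ 25,  11, -13]
  [  3,  19,   0]
  [-28, -20,  15]

BᵀAᵀ = 
  [ 25,  11, -13]
  [  3,  19,   0]
  [-28, -20,  15]

Both sides are equal — this is the standard identity (AB)ᵀ = BᵀAᵀ, which holds for all A, B.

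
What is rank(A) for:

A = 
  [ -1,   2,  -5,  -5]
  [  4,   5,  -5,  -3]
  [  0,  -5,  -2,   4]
rank(A) = 3

Row reduce:
R2 → R2 + (4)·R1
R3 → R3 + (5/13)·R2
REF = 
  [     -1,       2,      -5,      -5]
  [      0,      13,     -25,     -23]
  [      0,       0, -151/13,  -63/13]
Pivot columns: 1, 2, 3 → 3 pivots.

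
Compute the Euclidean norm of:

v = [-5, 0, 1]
5.099

||v||₂ = √((-5)² + (0)² + (1)²) = √26 = 5.099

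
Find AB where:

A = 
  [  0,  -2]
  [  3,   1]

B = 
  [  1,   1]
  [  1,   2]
AB = 
  [ -2,  -4]
  [  4,   5]

A is 2×2 and B is 2×2, so AB is 2×2. Each entry is (row of A)·(column of B):
AB[1,1] = (0)(1) + (-2)(1) = -2
AB[1,2] = (0)(1) + (-2)(2) = -4
AB[2,1] = (3)(1) + (1)(1) = 4
AB[2,2] = (3)(1) + (1)(2) = 5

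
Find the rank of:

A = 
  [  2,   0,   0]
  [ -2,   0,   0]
Row reduce:
R2 → R2 + (1)·R1
REF = 
  [  2,   0,   0]
  [  0,   0,   0]
Pivot columns: 1 → 1 pivot.

rank(A) = 1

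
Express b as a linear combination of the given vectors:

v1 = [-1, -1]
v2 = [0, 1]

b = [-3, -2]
c1 = 3, c2 = 1

b = 3·v1 + 1·v2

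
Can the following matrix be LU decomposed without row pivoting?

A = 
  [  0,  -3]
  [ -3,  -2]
No.
A[1,1] = 0 but A[2,1] = -3 ≠ 0. Any LU with L unit lower triangular has (LU)[1,1] = U[1,1] and (LU)[2,1] = L[2,1]·U[1,1]; matching A forces U[1,1] = 0, which then forces (LU)[2,1] = 0 ≠ -3. A row swap (pivoting) is required.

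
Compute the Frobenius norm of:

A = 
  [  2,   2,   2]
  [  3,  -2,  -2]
||A||_F = 5.385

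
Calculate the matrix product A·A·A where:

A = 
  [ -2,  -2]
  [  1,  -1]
A^3 = 
  [  2, -10]
  [  5,   7]

A² = A·A:
A²[1,1] = (-2)(-2) + (-2)(1) = 2
A²[1,2] = (-2)(-2) + (-2)(-1) = 6
A²[2,1] = (1)(-2) + (-1)(1) = -3
A²[2,2] = (1)(-2) + (-1)(-1) = -1
A² = 
  [  2,   6]
  [ -3,  -1]

A^3 = A^2·A:
A^3[1,1] = (2)(-2) + (6)(1) = 2
A^3[1,2] = (2)(-2) + (6)(-1) = -10
A^3[2,1] = (-3)(-2) + (-1)(1) = 5
A^3[2,2] = (-3)(-2) + (-1)(-1) = 7
A^3 = 
  [  2, -10]
  [  5,   7]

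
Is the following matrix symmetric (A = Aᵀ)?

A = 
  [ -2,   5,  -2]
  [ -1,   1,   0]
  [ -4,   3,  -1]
No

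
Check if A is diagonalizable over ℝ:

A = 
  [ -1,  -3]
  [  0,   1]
Yes

tr(A) = 0, det(A) = -1
Characteristic polynomial: λ² - tr(A)λ + det(A) = λ² - 1
λ² - 1 = (λ + 1)(λ - 1)
Eigenvalues: 1, -1
λ=-1: alg. mult. = 1, geom. mult. = 2 - rank(A - (-1)I) = 2 - 1 = 1
λ=1: alg. mult. = 1, geom. mult. = 2 - rank(A - (1)I) = 2 - 1 = 1
Sum of geometric multiplicities equals n, so A has n independent eigenvectors.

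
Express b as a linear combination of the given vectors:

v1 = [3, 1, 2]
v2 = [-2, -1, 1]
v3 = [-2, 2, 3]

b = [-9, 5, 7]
c1 = -1, c2 = 0, c3 = 3

b = -1·v1 + 0·v2 + 3·v3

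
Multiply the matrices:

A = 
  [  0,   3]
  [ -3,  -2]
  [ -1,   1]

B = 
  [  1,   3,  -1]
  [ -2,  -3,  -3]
AB = 
  [ -6,  -9,  -9]
  [  1,  -3,   9]
  [ -3,  -6,  -2]

A is 3×2 and B is 2×3, so AB is 3×3. Each entry is (row of A)·(column of B):
AB[1,1] = (0)(1) + (3)(-2) = -6
AB[1,2] = (0)(3) + (3)(-3) = -9
AB[1,3] = (0)(-1) + (3)(-3) = -9
AB[2,1] = (-3)(1) + (-2)(-2) = 1
AB[2,2] = (-3)(3) + (-2)(-3) = -3
AB[2,3] = (-3)(-1) + (-2)(-3) = 9
AB[3,1] = (-1)(1) + (1)(-2) = -3
AB[3,2] = (-1)(3) + (1)(-3) = -6
AB[3,3] = (-1)(-1) + (1)(-3) = -2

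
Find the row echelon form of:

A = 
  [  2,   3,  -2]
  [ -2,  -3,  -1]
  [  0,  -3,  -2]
Row operations:
R2 → R2 + (1)·R1
Swap R2 ↔ R3

Resulting echelon form:
REF = 
  [  2,   3,  -2]
  [  0,  -3,  -2]
  [  0,   0,  -3]

Rank = 3 (number of non-zero pivot rows).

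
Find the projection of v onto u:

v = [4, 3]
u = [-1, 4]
v·u = (4)(-1) + (3)(4) = 8
u·u = (-1)² + (4)² = 17
proj_u(v) = (v·u / u·u) × u = (8/17) × u

proj_u(v) = [-8/17, 32/17]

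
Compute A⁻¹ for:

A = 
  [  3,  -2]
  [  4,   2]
det(A) = (3)(2) - (-2)(4) = 14
For a 2×2 matrix, A⁻¹ = (1/det(A)) · [[d, -b], [-c, a]]
    = (1/14) · [[2, 2], [-4, 3]]

A⁻¹ = 
  [ 1/7,  1/7]
  [-2/7, 3/14]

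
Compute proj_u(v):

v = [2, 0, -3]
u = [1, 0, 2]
v·u = (2)(1) + (0)(0) + (-3)(2) = -4
u·u = (1)² + (0)² + (2)² = 5
proj_u(v) = (v·u / u·u) × u = (-4/5) × u

proj_u(v) = [-4/5, 0, -8/5]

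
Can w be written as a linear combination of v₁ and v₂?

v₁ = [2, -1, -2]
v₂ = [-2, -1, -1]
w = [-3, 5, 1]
No

Form the augmented matrix and row-reduce:
[v₁|v₂|w] = 
  [  2,  -2,  -3]
  [ -1,  -1,   5]
  [ -2,  -1,   1]
R2 → R2 + (1/2)·R1
R3 → R3 + (1)·R1
R3 → R3 - (3/2)·R2
REF = 
  [    2,    -2,    -3]
  [    0,    -2,   7/2]
  [    0,     0, -29/4]

Row 3 reads [0 0 | -29/4], i.e. 0 = -29/4, so the system is inconsistent and w ∉ span{v₁, v₂}.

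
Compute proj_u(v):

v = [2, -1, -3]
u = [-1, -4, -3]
v·u = (2)(-1) + (-1)(-4) + (-3)(-3) = 11
u·u = (-1)² + (-4)² + (-3)² = 26
proj_u(v) = (v·u / u·u) × u = (11/26) × u

proj_u(v) = [-11/26, -22/13, -33/26]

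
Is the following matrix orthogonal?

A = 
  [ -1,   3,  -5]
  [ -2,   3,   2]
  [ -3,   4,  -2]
No

AᵀA = 
  [ 14, -21,   7]
  [-21,  34, -17]
  [  7, -17,  33]
≠ I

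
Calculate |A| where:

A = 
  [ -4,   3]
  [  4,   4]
For a 2×2 matrix, det = ad - bc = (-4)(4) - (3)(4) = -28

det(A) = -28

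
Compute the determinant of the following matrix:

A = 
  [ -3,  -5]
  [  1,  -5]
20

For a 2×2 matrix, det = ad - bc = (-3)(-5) - (-5)(1) = 20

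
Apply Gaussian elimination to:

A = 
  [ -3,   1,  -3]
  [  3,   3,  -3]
Row operations:
R2 → R2 + (1)·R1

Resulting echelon form:
REF = 
  [ -3,   1,  -3]
  [  0,   4,  -6]

Rank = 2 (number of non-zero pivot rows).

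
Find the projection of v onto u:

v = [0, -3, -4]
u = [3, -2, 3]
proj_u(v) = [-9/11, 6/11, -9/11]

v·u = (0)(3) + (-3)(-2) + (-4)(3) = -6
u·u = (3)² + (-2)² + (3)² = 22
proj_u(v) = (v·u / u·u) × u = (-6/22) × u = (-3/11) × u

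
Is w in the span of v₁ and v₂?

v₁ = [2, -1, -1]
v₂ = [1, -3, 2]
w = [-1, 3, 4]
No

Form the augmented matrix and row-reduce:
[v₁|v₂|w] = 
  [  2,   1,  -1]
  [ -1,  -3,   3]
  [ -1,   2,   4]
R2 → R2 + (1/2)·R1
R3 → R3 + (1/2)·R1
R3 → R3 + (1)·R2
REF = 
  [   2,    1,   -1]
  [   0, -5/2,  5/2]
  [   0,    0,    6]

Row 3 reads [0 0 | 6], i.e. 0 = 6, so the system is inconsistent and w ∉ span{v₁, v₂}.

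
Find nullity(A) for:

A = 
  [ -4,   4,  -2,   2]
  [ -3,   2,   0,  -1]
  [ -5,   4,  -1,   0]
nullity(A) = 2

Row reduce:
R2 → R2 - (3/4)·R1
R3 → R3 - (5/4)·R1
R3 → R3 - (1)·R2
REF = 
  [  -4,    4,   -2,    2]
  [   0,   -1,  3/2, -5/2]
  [   0,    0,    0,    0]
Pivot columns: 1, 2 → 2 pivots.
rank(A) = 2, so nullity(A) = 4 - 2 = 2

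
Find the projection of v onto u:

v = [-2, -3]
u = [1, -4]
v·u = (-2)(1) + (-3)(-4) = 10
u·u = (1)² + (-4)² = 17
proj_u(v) = (v·u / u·u) × u = (10/17) × u

proj_u(v) = [10/17, -40/17]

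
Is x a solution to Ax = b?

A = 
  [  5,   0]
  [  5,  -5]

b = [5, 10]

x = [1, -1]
Yes

Ax = [5, 10] = b ✓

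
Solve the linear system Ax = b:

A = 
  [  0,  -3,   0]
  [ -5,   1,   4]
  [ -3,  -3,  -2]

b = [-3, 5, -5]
Row reduce the augmented matrix [A|b]:
Swap R1 ↔ R2
R3 → R3 - (3/5)·R1
R3 → R3 - (6/5)·R2
REF = 
  [   -5,     1,     4,     5]
  [    0,    -3,     0,    -3]
  [    0,     0, -22/5, -22/5]

Back-substitution:
x₃ = (-22/5) / (-22/5) = 1
x₂ = (-3 - (0)(1)) / (-3) = 1
x₁ = (5 - (1)(1) - (4)(1)) / (-5) = 0

x = [0, 1, 1]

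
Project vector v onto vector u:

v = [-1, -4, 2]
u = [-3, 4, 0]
v·u = (-1)(-3) + (-4)(4) + (2)(0) = -13
u·u = (-3)² + (4)² + (0)² = 25
proj_u(v) = (v·u / u·u) × u = (-13/25) × u

proj_u(v) = [39/25, -52/25, 0]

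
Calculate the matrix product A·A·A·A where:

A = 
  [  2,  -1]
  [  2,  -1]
A² = A·A:
A²[1,1] = (2)(2) + (-1)(2) = 2
A²[1,2] = (2)(-1) + (-1)(-1) = -1
A²[2,1] = (2)(2) + (-1)(2) = 2
A²[2,2] = (2)(-1) + (-1)(-1) = -1
A² = 
  [  2,  -1]
  [  2,  -1]

A^3 = A^2·A:
A^3[1,1] = (2)(2) + (-1)(2) = 2
A^3[1,2] = (2)(-1) + (-1)(-1) = -1
A^3[2,1] = (2)(2) + (-1)(2) = 2
A^3[2,2] = (2)(-1) + (-1)(-1) = -1
A^3 = 
  [  2,  -1]
  [  2,  -1]

A^4 = A^3·A:
A^4[1,1] = (2)(2) + (-1)(2) = 2
A^4[1,2] = (2)(-1) + (-1)(-1) = -1
A^4[2,1] = (2)(2) + (-1)(2) = 2
A^4[2,2] = (2)(-1) + (-1)(-1) = -1
A^4 = 
  [  2,  -1]
  [  2,  -1]

Therefore
A^4 = 
  [  2,  -1]
  [  2,  -1]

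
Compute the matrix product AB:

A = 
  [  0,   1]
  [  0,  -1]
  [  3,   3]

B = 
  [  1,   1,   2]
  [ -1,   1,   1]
AB = 
  [ -1,   1,   1]
  [  1,  -1,  -1]
  [  0,   6,   9]

A is 3×2 and B is 2×3, so AB is 3×3. Each entry is (row of A)·(column of B):
AB[1,1] = (0)(1) + (1)(-1) = -1
AB[1,2] = (0)(1) + (1)(1) = 1
AB[1,3] = (0)(2) + (1)(1) = 1
AB[2,1] = (0)(1) + (-1)(-1) = 1
AB[2,2] = (0)(1) + (-1)(1) = -1
AB[2,3] = (0)(2) + (-1)(1) = -1
AB[3,1] = (3)(1) + (3)(-1) = 0
AB[3,2] = (3)(1) + (3)(1) = 6
AB[3,3] = (3)(2) + (3)(1) = 9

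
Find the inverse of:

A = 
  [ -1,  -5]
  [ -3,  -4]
det(A) = (-1)(-4) - (-5)(-3) = -11
For a 2×2 matrix, A⁻¹ = (1/det(A)) · [[d, -b], [-c, a]]
    = (-1/11) · [[-4, 5], [3, -1]]

A⁻¹ = 
  [ 4/11, -5/11]
  [-3/11,  1/11]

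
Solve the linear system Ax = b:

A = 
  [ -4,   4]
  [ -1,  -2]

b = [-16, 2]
Row reduce the augmented matrix [A|b]:
R2 → R2 - (1/4)·R1
REF = 
  [ -4,   4, -16]
  [  0,  -3,   6]

Back-substitution:
x₂ = 6 / (-3) = -2
x₁ = (-16 - (4)(-2)) / (-4) = 2

x = [2, -2]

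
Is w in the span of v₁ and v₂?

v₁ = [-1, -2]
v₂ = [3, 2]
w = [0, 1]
Yes

Form the augmented matrix and row-reduce:
[v₁|v₂|w] = 
  [ -1,   3,   0]
  [ -2,   2,   1]
R2 → R2 - (2)·R1
REF = 
  [ -1,   3,   0]
  [  0,  -4,   1]

No row of the form [0 0 | nonzero], so the system is consistent. Back-substitution gives c₁ = -3/4, c₂ = -1/4: w = (-3/4)·v₁ + (-1/4)·v₂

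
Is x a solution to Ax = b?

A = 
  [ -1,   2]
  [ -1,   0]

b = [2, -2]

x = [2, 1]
No

Ax = [0, -2] ≠ b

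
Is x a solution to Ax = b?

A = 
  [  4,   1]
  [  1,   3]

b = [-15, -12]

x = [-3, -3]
Yes

Ax = [-15, -12] = b ✓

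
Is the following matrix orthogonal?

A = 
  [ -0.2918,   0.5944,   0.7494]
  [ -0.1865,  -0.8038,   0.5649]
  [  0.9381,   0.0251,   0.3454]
Yes

AᵀA = 
  [  1,   0,   0]
  [  0,   1,   0]
  [  0,   0,   1]
≈ I (equal to I up to the 4-dp rounding of the entries)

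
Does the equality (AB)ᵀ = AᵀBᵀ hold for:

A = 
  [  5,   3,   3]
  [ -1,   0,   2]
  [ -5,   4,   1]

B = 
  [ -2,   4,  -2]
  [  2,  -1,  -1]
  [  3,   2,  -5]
No

(AB)ᵀ = 
  [  5,   8,  21]
  [ 23,   0, -22]
  [-28,  -8,   1]

AᵀBᵀ = 
  [ -4,  16,  38]
  [-14,   2, -11]
  [  0,   3,   8]

The two matrices differ, so (AB)ᵀ ≠ AᵀBᵀ in general. The correct identity is (AB)ᵀ = BᵀAᵀ.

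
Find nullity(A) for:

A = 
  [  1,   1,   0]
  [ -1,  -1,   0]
nullity(A) = 2

Row reduce:
R2 → R2 + (1)·R1
REF = 
  [  1,   1,   0]
  [  0,   0,   0]
Pivot columns: 1 → 1 pivot.
rank(A) = 1, so nullity(A) = 3 - 1 = 2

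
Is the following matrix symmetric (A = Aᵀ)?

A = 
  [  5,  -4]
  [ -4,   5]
Yes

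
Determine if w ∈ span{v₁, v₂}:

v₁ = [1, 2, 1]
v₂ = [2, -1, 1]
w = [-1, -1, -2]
No

Form the augmented matrix and row-reduce:
[v₁|v₂|w] = 
  [  1,   2,  -1]
  [  2,  -1,  -1]
  [  1,   1,  -2]
R2 → R2 - (2)·R1
R3 → R3 - (1)·R1
R3 → R3 - (1/5)·R2
REF = 
  [   1,    2,   -1]
  [   0,   -5,    1]
  [   0,    0, -6/5]

Row 3 reads [0 0 | -6/5], i.e. 0 = -6/5, so the system is inconsistent and w ∉ span{v₁, v₂}.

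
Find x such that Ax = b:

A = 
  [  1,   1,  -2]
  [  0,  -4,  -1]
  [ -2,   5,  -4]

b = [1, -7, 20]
x = [-3, 2, -1]

Row reduce the augmented matrix [A|b]:
R3 → R3 + (2)·R1
R3 → R3 + (7/4)·R2
REF = 
  [    1,     1,    -2,     1]
  [    0,    -4,    -1,    -7]
  [    0,     0, -39/4,  39/4]

Back-substitution:
x₃ = (39/4) / (-39/4) = -1
x₂ = (-7 - (-1)(-1)) / (-4) = 2
x₁ = (1 - (1)(2) - (-2)(-1)) / 1 = -3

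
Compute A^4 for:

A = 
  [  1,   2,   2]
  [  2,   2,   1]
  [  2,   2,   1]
A² = A·A:
A²[1,1] = (1)(1) + (2)(2) + (2)(2) = 9
A²[1,2] = (1)(2) + (2)(2) + (2)(2) = 10
A²[1,3] = (1)(2) + (2)(1) + (2)(1) = 6
A²[2,1] = (2)(1) + (2)(2) + (1)(2) = 8
A²[2,2] = (2)(2) + (2)(2) + (1)(2) = 10
A²[2,3] = (2)(2) + (2)(1) + (1)(1) = 7
A²[3,1] = (2)(1) + (2)(2) + (1)(2) = 8
A²[3,2] = (2)(2) + (2)(2) + (1)(2) = 10
A²[3,3] = (2)(2) + (2)(1) + (1)(1) = 7
A² = 
  [  9,  10,   6]
  [  8,  10,   7]
  [  8,  10,   7]

A^3 = A^2·A:
A^3[1,1] = (9)(1) + (10)(2) + (6)(2) = 41
A^3[1,2] = (9)(2) + (10)(2) + (6)(2) = 50
A^3[1,3] = (9)(2) + (10)(1) + (6)(1) = 34
A^3[2,1] = (8)(1) + (10)(2) + (7)(2) = 42
A^3[2,2] = (8)(2) + (10)(2) + (7)(2) = 50
A^3[2,3] = (8)(2) + (10)(1) + (7)(1) = 33
A^3[3,1] = (8)(1) + (10)(2) + (7)(2) = 42
A^3[3,2] = (8)(2) + (10)(2) + (7)(2) = 50
A^3[3,3] = (8)(2) + (10)(1) + (7)(1) = 33
A^3 = 
  [ 41,  50,  34]
  [ 42,  50,  33]
  [ 42,  50,  33]

A^4 = A^3·A:
A^4[1,1] = (41)(1) + (50)(2) + (34)(2) = 209
A^4[1,2] = (41)(2) + (50)(2) + (34)(2) = 250
A^4[1,3] = (41)(2) + (50)(1) + (34)(1) = 166
A^4[2,1] = (42)(1) + (50)(2) + (33)(2) = 208
A^4[2,2] = (42)(2) + (50)(2) + (33)(2) = 250
A^4[2,3] = (42)(2) + (50)(1) + (33)(1) = 167
A^4[3,1] = (42)(1) + (50)(2) + (33)(2) = 208
A^4[3,2] = (42)(2) + (50)(2) + (33)(2) = 250
A^4[3,3] = (42)(2) + (50)(1) + (33)(1) = 167
A^4 = 
  [209, 250, 166]
  [208, 250, 167]
  [208, 250, 167]

Therefore
A^4 = 
  [209, 250, 166]
  [208, 250, 167]
  [208, 250, 167]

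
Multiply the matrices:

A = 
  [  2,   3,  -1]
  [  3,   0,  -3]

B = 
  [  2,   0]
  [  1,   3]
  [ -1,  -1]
AB = 
  [  8,  10]
  [  9,   3]

A is 2×3 and B is 3×2, so AB is 2×2. Each entry is (row of A)·(column of B):
AB[1,1] = (2)(2) + (3)(1) + (-1)(-1) = 8
AB[1,2] = (2)(0) + (3)(3) + (-1)(-1) = 10
AB[2,1] = (3)(2) + (0)(1) + (-3)(-1) = 9
AB[2,2] = (3)(0) + (0)(3) + (-3)(-1) = 3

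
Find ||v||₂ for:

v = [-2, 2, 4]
4.899

||v||₂ = √((-2)² + (2)² + (4)²) = √24 = 4.899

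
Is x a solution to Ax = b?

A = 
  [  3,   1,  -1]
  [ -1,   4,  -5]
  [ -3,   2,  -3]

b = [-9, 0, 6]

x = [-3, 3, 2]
No

Ax = [-8, 5, 9] ≠ b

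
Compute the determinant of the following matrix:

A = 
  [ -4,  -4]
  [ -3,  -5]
For a 2×2 matrix, det = ad - bc = (-4)(-5) - (-4)(-3) = 8

det(A) = 8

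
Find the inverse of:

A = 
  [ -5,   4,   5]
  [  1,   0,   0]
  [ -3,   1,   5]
det(A) = (-5)·((0)(5) - (0)(1)) - (4)·((1)(5) - (0)(-3)) + (5)·((1)(1) - (0)(-3))
  = (-5)(0) - (4)(5) + (5)(1)
  = -15
det(A) = -15 ≠ 0, so A is invertible.

Cofactors Cᵢⱼ = (-1)ⁱ⁺ʲ·Mᵢⱼ:
C = 
  [  0,  -5,   1]
  [-15, -10,  -7]
  [  0,   5,  -4]

adj(A) = Cᵀ:
adj(A) = 
  [  0, -15,   0]
  [ -5, -10,   5]
  [  1,  -7,  -4]

A⁻¹ = (-1/15) · adj(A):
A⁻¹ = 
  [    0,     1,     0]
  [  1/3,   2/3,  -1/3]
  [-1/15,  7/15,  4/15]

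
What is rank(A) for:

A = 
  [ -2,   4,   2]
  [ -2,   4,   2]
rank(A) = 1

Row reduce:
R2 → R2 - (1)·R1
REF = 
  [ -2,   4,   2]
  [  0,   0,   0]
Pivot columns: 1 → 1 pivot.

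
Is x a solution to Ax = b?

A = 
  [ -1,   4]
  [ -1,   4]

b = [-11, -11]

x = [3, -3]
No

Ax = [-15, -15] ≠ b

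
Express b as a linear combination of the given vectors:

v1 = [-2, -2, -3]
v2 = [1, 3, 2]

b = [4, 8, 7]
c1 = -1, c2 = 2

b = -1·v1 + 2·v2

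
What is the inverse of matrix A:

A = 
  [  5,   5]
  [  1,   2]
det(A) = (5)(2) - (5)(1) = 5
For a 2×2 matrix, A⁻¹ = (1/det(A)) · [[d, -b], [-c, a]]
    = (1/5) · [[2, -5], [-1, 5]]

A⁻¹ = 
  [ 2/5,   -1]
  [-1/5,    1]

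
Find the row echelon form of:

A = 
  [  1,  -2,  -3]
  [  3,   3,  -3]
Row operations:
R2 → R2 - (3)·R1

Resulting echelon form:
REF = 
  [  1,  -2,  -3]
  [  0,   9,   6]

Rank = 2 (number of non-zero pivot rows).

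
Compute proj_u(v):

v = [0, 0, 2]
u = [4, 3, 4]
proj_u(v) = [32/41, 24/41, 32/41]

v·u = (0)(4) + (0)(3) + (2)(4) = 8
u·u = (4)² + (3)² + (4)² = 41
proj_u(v) = (v·u / u·u) × u = (8/41) × u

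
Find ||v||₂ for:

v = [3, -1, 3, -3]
5.292

||v||₂ = √((3)² + (-1)² + (3)² + (-3)²) = √28 = 5.292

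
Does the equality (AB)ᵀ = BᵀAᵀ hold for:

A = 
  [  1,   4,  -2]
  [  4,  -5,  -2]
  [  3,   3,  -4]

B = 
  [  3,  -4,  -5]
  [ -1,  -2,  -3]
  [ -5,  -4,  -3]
Yes

(AB)ᵀ = 
  [  9,  27,  26]
  [ -4,   2,  -2]
  [-11,   1, -12]

BᵀAᵀ = 
  [  9,  27,  26]
  [ -4,   2,  -2]
  [-11,   1, -12]

Both sides are equal — this is the standard identity (AB)ᵀ = BᵀAᵀ, which holds for all A, B.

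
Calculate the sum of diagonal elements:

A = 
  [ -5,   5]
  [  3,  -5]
-10

tr(A) = -5 + -5 = -10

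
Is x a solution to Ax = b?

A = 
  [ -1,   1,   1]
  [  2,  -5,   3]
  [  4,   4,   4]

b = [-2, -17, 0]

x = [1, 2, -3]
Yes

Ax = [-2, -17, 0] = b ✓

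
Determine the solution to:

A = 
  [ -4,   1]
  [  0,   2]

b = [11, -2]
x = [-3, -1]

Row reduce the augmented matrix [A|b]:
(already in echelon form)
REF = 
  [ -4,   1,  11]
  [  0,   2,  -2]

Back-substitution:
x₂ = (-2) / 2 = -1
x₁ = (11 - (1)(-1)) / (-4) = -3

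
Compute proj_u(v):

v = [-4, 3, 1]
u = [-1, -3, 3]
proj_u(v) = [2/19, 6/19, -6/19]

v·u = (-4)(-1) + (3)(-3) + (1)(3) = -2
u·u = (-1)² + (-3)² + (3)² = 19
proj_u(v) = (v·u / u·u) × u = (-2/19) × u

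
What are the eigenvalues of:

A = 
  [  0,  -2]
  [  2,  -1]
tr(A) = -1, det(A) = 4
Characteristic polynomial: λ² - tr(A)λ + det(A) = λ² + λ + 4
λ² + λ + 4 = 0  ⇒  λ = (-1 ± √((1)² - 4·(4)))/2 = (-1 ± √(-15))/2
  = (-1 + i√15)/2,  (-1 - i√15)/2

λ = (-1 + i√15)/2, (-1 - i√15)/2  (≈ -0.5 + 1.936i, -0.5 - 1.936i)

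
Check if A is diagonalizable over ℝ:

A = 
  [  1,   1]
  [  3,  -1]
Yes

tr(A) = 0, det(A) = -4
Characteristic polynomial: λ² - tr(A)λ + det(A) = λ² - 4
λ² - 4 = (λ + 2)(λ - 2)
Eigenvalues: 2, -2
λ=-2: alg. mult. = 1, geom. mult. = 2 - rank(A - (-2)I) = 2 - 1 = 1
λ=2: alg. mult. = 1, geom. mult. = 2 - rank(A - (2)I) = 2 - 1 = 1
Sum of geometric multiplicities equals n, so A has n independent eigenvectors.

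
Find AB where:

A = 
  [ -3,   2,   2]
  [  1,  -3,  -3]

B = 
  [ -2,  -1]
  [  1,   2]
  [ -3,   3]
A is 2×3 and B is 3×2, so AB is 2×2. Each entry is (row of A)·(column of B):
AB[1,1] = (-3)(-2) + (2)(1) + (2)(-3) = 2
AB[1,2] = (-3)(-1) + (2)(2) + (2)(3) = 13
AB[2,1] = (1)(-2) + (-3)(1) + (-3)(-3) = 4
AB[2,2] = (1)(-1) + (-3)(2) + (-3)(3) = -16

AB = 
  [  2,  13]
  [  4, -16]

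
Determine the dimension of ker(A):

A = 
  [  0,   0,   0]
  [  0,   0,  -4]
nullity(A) = 2

Row reduce:
Swap R1 ↔ R2
REF = 
  [  0,   0,  -4]
  [  0,   0,   0]
Pivot columns: 3 → 1 pivot.
rank(A) = 1, so nullity(A) = 3 - 1 = 2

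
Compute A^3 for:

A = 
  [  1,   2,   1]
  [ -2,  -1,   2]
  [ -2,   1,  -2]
A^3 = 
  [-13,  -8,  -9]
  [ 14, -15,  10]
  [  6,  11, -22]

A² = A·A:
A²[1,1] = (1)(1) + (2)(-2) + (1)(-2) = -5
A²[1,2] = (1)(2) + (2)(-1) + (1)(1) = 1
A²[1,3] = (1)(1) + (2)(2) + (1)(-2) = 3
A²[2,1] = (-2)(1) + (-1)(-2) + (2)(-2) = -4
A²[2,2] = (-2)(2) + (-1)(-1) + (2)(1) = -1
A²[2,3] = (-2)(1) + (-1)(2) + (2)(-2) = -8
A²[3,1] = (-2)(1) + (1)(-2) + (-2)(-2) = 0
A²[3,2] = (-2)(2) + (1)(-1) + (-2)(1) = -7
A²[3,3] = (-2)(1) + (1)(2) + (-2)(-2) = 4
A² = 
  [ -5,   1,   3]
  [ -4,  -1,  -8]
  [  0,  -7,   4]

A^3 = A^2·A:
A^3[1,1] = (-5)(1) + (1)(-2) + (3)(-2) = -13
A^3[1,2] = (-5)(2) + (1)(-1) + (3)(1) = -8
A^3[1,3] = (-5)(1) + (1)(2) + (3)(-2) = -9
A^3[2,1] = (-4)(1) + (-1)(-2) + (-8)(-2) = 14
A^3[2,2] = (-4)(2) + (-1)(-1) + (-8)(1) = -15
A^3[2,3] = (-4)(1) + (-1)(2) + (-8)(-2) = 10
A^3[3,1] = (0)(1) + (-7)(-2) + (4)(-2) = 6
A^3[3,2] = (0)(2) + (-7)(-1) + (4)(1) = 11
A^3[3,3] = (0)(1) + (-7)(2) + (4)(-2) = -22
A^3 = 
  [-13,  -8,  -9]
  [ 14, -15,  10]
  [  6,  11, -22]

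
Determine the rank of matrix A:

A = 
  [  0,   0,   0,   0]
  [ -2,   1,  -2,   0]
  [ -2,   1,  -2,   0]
Row reduce:
Swap R1 ↔ R2
R3 → R3 - (1)·R1
REF = 
  [ -2,   1,  -2,   0]
  [  0,   0,   0,   0]
  [  0,   0,   0,   0]
Pivot columns: 1 → 1 pivot.

rank(A) = 1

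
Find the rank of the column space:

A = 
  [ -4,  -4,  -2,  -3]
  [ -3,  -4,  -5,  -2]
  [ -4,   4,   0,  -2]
dim(Col(A)) = 3

Row reduce:
R2 → R2 - (3/4)·R1
R3 → R3 - (1)·R1
R3 → R3 + (8)·R2
REF = 
  [  -4,   -4,   -2,   -3]
  [   0,   -1, -7/2,  1/4]
  [   0,    0,  -26,    3]
Pivot columns: 1, 2, 3 → 3 pivots.
dim(Col(A)) = number of pivot columns = 3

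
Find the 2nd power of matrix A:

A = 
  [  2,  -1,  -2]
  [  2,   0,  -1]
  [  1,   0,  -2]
A² = A·A:
A²[1,1] = (2)(2) + (-1)(2) + (-2)(1) = 0
A²[1,2] = (2)(-1) + (-1)(0) + (-2)(0) = -2
A²[1,3] = (2)(-2) + (-1)(-1) + (-2)(-2) = 1
A²[2,1] = (2)(2) + (0)(2) + (-1)(1) = 3
A²[2,2] = (2)(-1) + (0)(0) + (-1)(0) = -2
A²[2,3] = (2)(-2) + (0)(-1) + (-1)(-2) = -2
A²[3,1] = (1)(2) + (0)(2) + (-2)(1) = 0
A²[3,2] = (1)(-1) + (0)(0) + (-2)(0) = -1
A²[3,3] = (1)(-2) + (0)(-1) + (-2)(-2) = 2
A² = 
  [  0,  -2,   1]
  [  3,  -2,  -2]
  [  0,  -1,   2]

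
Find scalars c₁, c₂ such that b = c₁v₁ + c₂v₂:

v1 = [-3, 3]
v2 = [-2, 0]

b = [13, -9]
c1 = -3, c2 = -2

b = -3·v1 + -2·v2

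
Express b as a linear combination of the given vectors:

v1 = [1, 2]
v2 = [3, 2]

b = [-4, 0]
c1 = 2, c2 = -2

b = 2·v1 + -2·v2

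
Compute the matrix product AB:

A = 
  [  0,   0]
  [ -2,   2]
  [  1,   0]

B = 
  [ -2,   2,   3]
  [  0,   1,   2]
A is 3×2 and B is 2×3, so AB is 3×3. Each entry is (row of A)·(column of B):
AB[1,1] = (0)(-2) + (0)(0) = 0
AB[1,2] = (0)(2) + (0)(1) = 0
AB[1,3] = (0)(3) + (0)(2) = 0
AB[2,1] = (-2)(-2) + (2)(0) = 4
AB[2,2] = (-2)(2) + (2)(1) = -2
AB[2,3] = (-2)(3) + (2)(2) = -2
AB[3,1] = (1)(-2) + (0)(0) = -2
AB[3,2] = (1)(2) + (0)(1) = 2
AB[3,3] = (1)(3) + (0)(2) = 3

AB = 
  [  0,   0,   0]
  [  4,  -2,  -2]
  [ -2,   2,   3]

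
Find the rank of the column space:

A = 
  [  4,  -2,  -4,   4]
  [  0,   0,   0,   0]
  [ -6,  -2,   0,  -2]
dim(Col(A)) = 2

Row reduce:
R3 → R3 + (3/2)·R1
Swap R2 ↔ R3
REF = 
  [  4,  -2,  -4,   4]
  [  0,  -5,  -6,   4]
  [  0,   0,   0,   0]
Pivot columns: 1, 2 → 2 pivots.
dim(Col(A)) = number of pivot columns = 2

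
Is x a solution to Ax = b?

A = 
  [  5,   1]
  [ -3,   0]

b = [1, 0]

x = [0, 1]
Yes

Ax = [1, 0] = b ✓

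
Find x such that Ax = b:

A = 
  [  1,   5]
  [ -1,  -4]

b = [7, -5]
Row reduce the augmented matrix [A|b]:
R2 → R2 + (1)·R1
REF = 
  [  1,   5,   7]
  [  0,   1,   2]

Back-substitution:
x₂ = 2 / 1 = 2
x₁ = (7 - (5)(2)) / 1 = -3

x = [-3, 2]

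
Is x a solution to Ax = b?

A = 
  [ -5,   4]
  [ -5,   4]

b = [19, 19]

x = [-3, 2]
No

Ax = [23, 23] ≠ b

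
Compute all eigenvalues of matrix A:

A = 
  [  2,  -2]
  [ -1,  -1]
λ = (1 + √17)/2, (1 - √17)/2  (≈ 2.562, -1.562)

tr(A) = 1, det(A) = -4
Characteristic polynomial: λ² - tr(A)λ + det(A) = λ² - λ - 4
λ² - λ - 4 = 0  ⇒  λ = (1 ± √((-1)² - 4·(-4)))/2 = (1 ± √(17))/2
  = (1 + √17)/2,  (1 - √17)/2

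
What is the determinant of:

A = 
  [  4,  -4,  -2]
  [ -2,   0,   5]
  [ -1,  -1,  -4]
Cofactor expansion along row 1:
det(A) = (4)·((0)(-4) - (5)(-1)) - (-4)·((-2)(-4) - (5)(-1)) + (-2)·((-2)(-1) - (0)(-1))
  = (4)(5) - (-4)(13) + (-2)(2)
  = 68

det(A) = 68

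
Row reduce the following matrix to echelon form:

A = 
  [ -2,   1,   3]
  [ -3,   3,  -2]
Row operations:
R2 → R2 - (3/2)·R1

Resulting echelon form:
REF = 
  [   -2,     1,     3]
  [    0,   3/2, -13/2]

Rank = 2 (number of non-zero pivot rows).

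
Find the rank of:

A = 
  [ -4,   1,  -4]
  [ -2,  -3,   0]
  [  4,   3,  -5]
Row reduce:
R2 → R2 - (1/2)·R1
R3 → R3 + (1)·R1
R3 → R3 + (8/7)·R2
REF = 
  [   -4,     1,    -4]
  [    0,  -7/2,     2]
  [    0,     0, -47/7]
Pivot columns: 1, 2, 3 → 3 pivots.

rank(A) = 3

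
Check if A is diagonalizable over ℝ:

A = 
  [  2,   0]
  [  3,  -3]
Yes

tr(A) = -1, det(A) = -6
Characteristic polynomial: λ² - tr(A)λ + det(A) = λ² + λ - 6
λ² + λ - 6 = (λ + 3)(λ - 2)
Eigenvalues: 2, -3
λ=-3: alg. mult. = 1, geom. mult. = 2 - rank(A - (-3)I) = 2 - 1 = 1
λ=2: alg. mult. = 1, geom. mult. = 2 - rank(A - (2)I) = 2 - 1 = 1
Sum of geometric multiplicities equals n, so A has n independent eigenvectors.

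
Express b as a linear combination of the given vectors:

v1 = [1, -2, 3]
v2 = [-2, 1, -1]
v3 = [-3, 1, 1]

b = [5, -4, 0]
c1 = 2, c2 = 3, c3 = -3

b = 2·v1 + 3·v2 + -3·v3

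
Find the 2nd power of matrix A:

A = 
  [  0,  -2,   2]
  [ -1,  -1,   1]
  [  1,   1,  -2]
A² = A·A:
A²[1,1] = (0)(0) + (-2)(-1) + (2)(1) = 4
A²[1,2] = (0)(-2) + (-2)(-1) + (2)(1) = 4
A²[1,3] = (0)(2) + (-2)(1) + (2)(-2) = -6
A²[2,1] = (-1)(0) + (-1)(-1) + (1)(1) = 2
A²[2,2] = (-1)(-2) + (-1)(-1) + (1)(1) = 4
A²[2,3] = (-1)(2) + (-1)(1) + (1)(-2) = -5
A²[3,1] = (1)(0) + (1)(-1) + (-2)(1) = -3
A²[3,2] = (1)(-2) + (1)(-1) + (-2)(1) = -5
A²[3,3] = (1)(2) + (1)(1) + (-2)(-2) = 7
A² = 
  [  4,   4,  -6]
  [  2,   4,  -5]
  [ -3,  -5,   7]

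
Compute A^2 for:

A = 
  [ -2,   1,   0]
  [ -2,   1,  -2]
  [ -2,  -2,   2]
A² = A·A:
A²[1,1] = (-2)(-2) + (1)(-2) + (0)(-2) = 2
A²[1,2] = (-2)(1) + (1)(1) + (0)(-2) = -1
A²[1,3] = (-2)(0) + (1)(-2) + (0)(2) = -2
A²[2,1] = (-2)(-2) + (1)(-2) + (-2)(-2) = 6
A²[2,2] = (-2)(1) + (1)(1) + (-2)(-2) = 3
A²[2,3] = (-2)(0) + (1)(-2) + (-2)(2) = -6
A²[3,1] = (-2)(-2) + (-2)(-2) + (2)(-2) = 4
A²[3,2] = (-2)(1) + (-2)(1) + (2)(-2) = -8
A²[3,3] = (-2)(0) + (-2)(-2) + (2)(2) = 8
A² = 
  [  2,  -1,  -2]
  [  6,   3,  -6]
  [  4,  -8,   8]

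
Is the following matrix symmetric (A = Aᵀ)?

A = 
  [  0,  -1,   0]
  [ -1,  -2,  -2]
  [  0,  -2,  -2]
Yes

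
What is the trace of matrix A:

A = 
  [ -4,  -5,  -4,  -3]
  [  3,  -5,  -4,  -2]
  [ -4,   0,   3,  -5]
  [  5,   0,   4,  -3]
-9

tr(A) = -4 + -5 + 3 + -3 = -9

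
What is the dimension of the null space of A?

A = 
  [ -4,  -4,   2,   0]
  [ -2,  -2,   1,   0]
nullity(A) = 3

Row reduce:
R2 → R2 - (1/2)·R1
REF = 
  [ -4,  -4,   2,   0]
  [  0,   0,   0,   0]
Pivot columns: 1 → 1 pivot.
rank(A) = 1, so nullity(A) = 4 - 1 = 3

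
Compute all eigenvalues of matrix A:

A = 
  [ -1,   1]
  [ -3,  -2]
tr(A) = -3, det(A) = 5
Characteristic polynomial: λ² - tr(A)λ + det(A) = λ² + 3λ + 5
λ² + 3λ + 5 = 0  ⇒  λ = (-3 ± √((3)² - 4·(5)))/2 = (-3 ± √(-11))/2
  = (-3 + i√11)/2,  (-3 - i√11)/2

λ = (-3 + i√11)/2, (-3 - i√11)/2  (≈ -1.5 + 1.658i, -1.5 - 1.658i)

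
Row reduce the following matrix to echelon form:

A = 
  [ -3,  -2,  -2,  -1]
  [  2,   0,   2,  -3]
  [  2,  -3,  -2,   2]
Row operations:
R2 → R2 + (2/3)·R1
R3 → R3 + (2/3)·R1
R3 → R3 - (13/4)·R2

Resulting echelon form:
REF = 
  [   -3,    -2,    -2,    -1]
  [    0,  -4/3,   2/3, -11/3]
  [    0,     0, -11/2,  53/4]

Rank = 3 (number of non-zero pivot rows).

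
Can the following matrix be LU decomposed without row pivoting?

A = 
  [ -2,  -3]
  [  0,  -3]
Yes.
A[1,1] = -2 ≠ 0, so Gaussian elimination proceeds without a row swap: multiplier ℓ₂₁ = (0)/(-2) = 0, and U[2,2] = -3 - (0)(-3) = -3.
L = 
  [  1,   0]
  [  0,   1]
U = 
  [ -2,  -3]
  [  0,  -3]
Check row 2 of LU: [(0)(-2), (0)(-3) + (-3)] = [0, -3] = row 2 of A ✓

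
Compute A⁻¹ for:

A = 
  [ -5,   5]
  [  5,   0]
det(A) = (-5)(0) - (5)(5) = -25
For a 2×2 matrix, A⁻¹ = (1/det(A)) · [[d, -b], [-c, a]]
    = (-1/25) · [[0, -5], [-5, -5]]

A⁻¹ = 
  [  0, 1/5]
  [1/5, 1/5]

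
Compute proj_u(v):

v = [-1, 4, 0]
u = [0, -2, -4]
v·u = (-1)(0) + (4)(-2) + (0)(-4) = -8
u·u = (0)² + (-2)² + (-4)² = 20
proj_u(v) = (v·u / u·u) × u = (-8/20) × u = (-2/5) × u

proj_u(v) = [0, 4/5, 8/5]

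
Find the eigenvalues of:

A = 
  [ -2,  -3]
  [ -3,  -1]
tr(A) = -3, det(A) = -7
Characteristic polynomial: λ² - tr(A)λ + det(A) = λ² + 3λ - 7
λ² + 3λ - 7 = 0  ⇒  λ = (-3 ± √((3)² - 4·(-7)))/2 = (-3 ± √(37))/2
  = (-3 + √37)/2,  (-3 - √37)/2

λ = (-3 + √37)/2, (-3 - √37)/2  (≈ 1.541, -4.541)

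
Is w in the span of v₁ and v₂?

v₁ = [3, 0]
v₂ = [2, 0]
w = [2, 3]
No

Form the augmented matrix and row-reduce:
[v₁|v₂|w] = 
  [  3,   2,   2]
  [  0,   0,   3]
(already in echelon form — no row operations needed)

Row 2 reads [0 0 | 3], i.e. 0 = 3, so the system is inconsistent and w ∉ span{v₁, v₂}.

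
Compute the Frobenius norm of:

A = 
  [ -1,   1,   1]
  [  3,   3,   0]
||A||_F = 4.583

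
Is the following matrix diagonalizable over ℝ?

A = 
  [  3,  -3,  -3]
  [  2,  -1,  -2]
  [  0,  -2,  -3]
No

Characteristic polynomial: det(λI - A) = λ³ + λ² - 7λ + 9
By the rational root theorem any rational root is an integer dividing 9; none of those is a root, so p(λ) has no rational roots and hence (being an irreducible cubic) no repeated roots.
Discriminant of the cubic: Δ = -1936
Δ < 0 ⇒ one real eigenvalue and a complex-conjugate pair: λ ≈ -3.62, 1.31 + 0.8773i, 1.31 - 0.8773i
Has complex eigenvalues (not diagonalizable over ℝ).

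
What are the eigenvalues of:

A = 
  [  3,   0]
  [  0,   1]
λ = 3, 1

tr(A) = 4, det(A) = 3
Characteristic polynomial: λ² - tr(A)λ + det(A) = λ² - 4λ + 3
λ² - 4λ + 3 = (λ - 1)(λ - 3)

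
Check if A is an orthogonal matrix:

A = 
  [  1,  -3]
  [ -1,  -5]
No

AᵀA = 
  [  2,   2]
  [  2,  34]
≠ I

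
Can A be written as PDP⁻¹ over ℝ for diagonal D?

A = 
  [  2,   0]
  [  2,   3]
Yes

tr(A) = 5, det(A) = 6
Characteristic polynomial: λ² - tr(A)λ + det(A) = λ² - 5λ + 6
λ² - 5λ + 6 = (λ - 2)(λ - 3)
Eigenvalues: 3, 2
λ=2: alg. mult. = 1, geom. mult. = 2 - rank(A - (2)I) = 2 - 1 = 1
λ=3: alg. mult. = 1, geom. mult. = 2 - rank(A - (3)I) = 2 - 1 = 1
Sum of geometric multiplicities equals n, so A has n independent eigenvectors.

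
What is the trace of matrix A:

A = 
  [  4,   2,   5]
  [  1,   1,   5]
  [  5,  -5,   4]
9

tr(A) = 4 + 1 + 4 = 9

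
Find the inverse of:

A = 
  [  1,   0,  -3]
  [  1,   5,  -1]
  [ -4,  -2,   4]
det(A) = (1)·((5)(4) - (-1)(-2)) - (0)·((1)(4) - (-1)(-4)) + (-3)·((1)(-2) - (5)(-4))
  = (1)(18) - (0)(0) + (-3)(18)
  = -36
det(A) = -36 ≠ 0, so A is invertible.

Cofactors Cᵢⱼ = (-1)ⁱ⁺ʲ·Mᵢⱼ:
C = 
  [ 18,   0,  18]
  [  6,  -8,   2]
  [ 15,  -2,   5]

adj(A) = Cᵀ:
adj(A) = 
  [ 18,   6,  15]
  [  0,  -8,  -2]
  [ 18,   2,   5]

A⁻¹ = (-1/36) · adj(A):
A⁻¹ = 
  [ -1/2,  -1/6, -5/12]
  [    0,   2/9,  1/18]
  [ -1/2, -1/18, -5/36]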